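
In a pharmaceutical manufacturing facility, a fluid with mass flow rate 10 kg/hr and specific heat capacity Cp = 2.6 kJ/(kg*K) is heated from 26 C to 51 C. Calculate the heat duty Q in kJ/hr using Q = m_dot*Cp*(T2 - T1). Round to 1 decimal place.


Q = m_dot * Cp * (T2 - T1)
Q = 10 * 2.6 * (51 - 26)
Q = 10 * 2.6 * 25
Q = 650.0 kJ/hr


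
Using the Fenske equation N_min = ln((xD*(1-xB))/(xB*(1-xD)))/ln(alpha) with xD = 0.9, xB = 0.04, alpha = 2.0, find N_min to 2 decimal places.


N_min = ln((xD*(1-xB))/(xB*(1-xD))) / ln(alpha)
Numerator inside ln: 0.864 / 0.004 = 216.0
ln(216.0) = 5.375278
ln(alpha) = ln(2.0) = 0.693147
N_min = 5.375278 / 0.693147 = 7.75


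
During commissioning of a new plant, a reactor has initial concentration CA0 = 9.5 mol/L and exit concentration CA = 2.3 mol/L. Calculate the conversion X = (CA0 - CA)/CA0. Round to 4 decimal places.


X = (CA0 - CA) / CA0
X = (9.5 - 2.3) / 9.5
X = 7.2 / 9.5
X = 0.7579


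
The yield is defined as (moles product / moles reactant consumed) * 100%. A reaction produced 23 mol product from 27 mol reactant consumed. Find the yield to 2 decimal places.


Yield = (moles product / moles consumed) * 100%
Yield = (23 / 27) * 100
Yield = 0.8519 * 100
Yield = 85.19%


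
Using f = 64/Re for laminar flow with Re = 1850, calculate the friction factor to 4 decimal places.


f = 64 / Re
f = 64 / 1850
f = 0.0346


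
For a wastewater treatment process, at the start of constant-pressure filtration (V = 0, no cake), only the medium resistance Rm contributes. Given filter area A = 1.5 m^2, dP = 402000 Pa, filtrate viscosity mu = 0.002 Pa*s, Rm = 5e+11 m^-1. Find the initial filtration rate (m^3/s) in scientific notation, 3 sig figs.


rate = A * dP / (mu * Rm)
rate = 1.5 * 402000 / (0.002 * 5e+11)
rate = 603000.0 / 1.000e+09
rate = 6.03e-04 m^3/s


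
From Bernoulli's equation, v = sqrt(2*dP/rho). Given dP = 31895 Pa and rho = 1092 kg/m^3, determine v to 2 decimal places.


v = sqrt(2*dP/rho)
v = sqrt(2*31895/1092)
v = sqrt(58.415751)
v = 7.64 m/s


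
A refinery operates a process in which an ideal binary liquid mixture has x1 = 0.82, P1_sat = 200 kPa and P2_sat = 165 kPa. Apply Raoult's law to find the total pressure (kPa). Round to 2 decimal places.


P = x1*P1_sat + x2*P2_sat
x2 = 1 - x1 = 1 - 0.82 = 0.18
P = 0.82*200 + 0.18*165
P = 164.0 + 29.7
P = 193.70 kPa


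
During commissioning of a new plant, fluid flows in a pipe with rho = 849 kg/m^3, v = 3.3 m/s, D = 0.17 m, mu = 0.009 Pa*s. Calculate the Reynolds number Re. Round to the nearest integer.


Re = rho * v * D / mu
Re = 849 * 3.3 * 0.17 / 0.009
Re = 476.289 / 0.009
Re = 52921


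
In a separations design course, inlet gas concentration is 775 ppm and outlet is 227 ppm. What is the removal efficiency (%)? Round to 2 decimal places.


Efficiency = (G_in - G_out) / G_in * 100%
Efficiency = (775 - 227) / 775 * 100
Efficiency = 548 / 775 * 100
Efficiency = 70.71%


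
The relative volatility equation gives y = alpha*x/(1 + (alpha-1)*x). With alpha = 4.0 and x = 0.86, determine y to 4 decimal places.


y = alpha*x / (1 + (alpha-1)*x)
y = 4.0*0.86 / (1 + (4.0-1)*0.86)
y = 3.44 / (1 + 2.58)
y = 3.44 / 3.58
y = 0.9609


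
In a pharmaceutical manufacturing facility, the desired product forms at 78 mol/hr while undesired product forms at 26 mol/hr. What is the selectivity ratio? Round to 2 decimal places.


S = desired product rate / undesired product rate
S = 78 / 26
S = 3.00


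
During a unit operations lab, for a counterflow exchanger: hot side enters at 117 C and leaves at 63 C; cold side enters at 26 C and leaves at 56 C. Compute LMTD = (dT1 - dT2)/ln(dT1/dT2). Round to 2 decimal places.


dT1 = Th_in - Tc_out = 117 - 56 = 61
dT2 = Th_out - Tc_in = 63 - 26 = 37
LMTD = (dT1 - dT2) / ln(dT1/dT2)
LMTD = (61 - 37) / ln(61/37)
LMTD = 48.00 K


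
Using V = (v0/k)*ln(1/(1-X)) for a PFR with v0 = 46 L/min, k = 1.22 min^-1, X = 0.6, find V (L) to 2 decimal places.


V = (v0/k) * ln(1/(1-X))
V = (46/1.22) * ln(1/(1-0.6))
V = 37.704918 * ln(2.5)
V = 37.704918 * 0.916291
V = 34.55 L


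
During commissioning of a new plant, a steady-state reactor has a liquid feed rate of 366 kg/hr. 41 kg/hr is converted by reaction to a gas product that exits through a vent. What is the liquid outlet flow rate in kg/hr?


Steady-state mass balance on the main outlet: F_out = F_in - F_removed
F_out = 366 - 41
F_out = 325 kg/hr


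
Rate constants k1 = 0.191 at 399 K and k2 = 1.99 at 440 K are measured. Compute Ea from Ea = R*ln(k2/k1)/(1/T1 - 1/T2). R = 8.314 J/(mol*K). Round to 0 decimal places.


Ea = R * ln(k2/k1) / (1/T1 - 1/T2)
ln(k2/k1) = ln(1.99/0.191) = 2.3436165
1/T1 - 1/T2 = 1/399 - 1/440 = 0.000233538391
Ea = 8.314 * 2.3436165 / 0.000233538391
Ea = 83433 J/mol


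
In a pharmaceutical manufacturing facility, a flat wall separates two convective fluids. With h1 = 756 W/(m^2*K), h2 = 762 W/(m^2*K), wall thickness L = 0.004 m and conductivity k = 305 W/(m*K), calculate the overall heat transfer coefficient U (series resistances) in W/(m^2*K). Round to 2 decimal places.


1/U = 1/h1 + L/k + 1/h2
1/U = 1/756 + 0.004/305 + 1/762
1/U = 0.0013227513 + 1.31148e-05 + 0.001312336
1/U = 0.0026482021
U = 377.61 W/(m^2*K)


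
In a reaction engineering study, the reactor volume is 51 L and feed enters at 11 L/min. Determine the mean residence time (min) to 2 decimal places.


tau = V / v0
tau = 51 / 11
tau = 4.64 min


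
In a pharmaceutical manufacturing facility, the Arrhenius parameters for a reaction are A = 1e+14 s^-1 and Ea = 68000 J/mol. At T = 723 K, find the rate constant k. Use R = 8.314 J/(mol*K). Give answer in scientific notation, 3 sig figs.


k = A * exp(-Ea/(R*T))
k = 1e+14 * exp(-68000 / (8.314 * 723))
k = 1e+14 * exp(-11.312552)
k = 1.22e+09


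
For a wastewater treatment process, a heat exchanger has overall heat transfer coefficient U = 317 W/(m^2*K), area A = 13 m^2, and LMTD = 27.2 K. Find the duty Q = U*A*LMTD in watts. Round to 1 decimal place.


Q = U * A * LMTD
Q = 317 * 13 * 27.2
Q = 112091.2 W


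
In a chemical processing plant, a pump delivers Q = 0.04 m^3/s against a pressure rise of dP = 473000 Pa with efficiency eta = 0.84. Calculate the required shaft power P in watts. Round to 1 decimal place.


P = Q * dP / eta
P = 0.04 * 473000 / 0.84
P = 18920.0 / 0.84
P = 22523.8 W


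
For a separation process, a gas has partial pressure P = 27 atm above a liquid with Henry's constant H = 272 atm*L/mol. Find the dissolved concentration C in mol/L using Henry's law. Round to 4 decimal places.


C = P / H
C = 27 / 272
C = 0.0993 mol/L


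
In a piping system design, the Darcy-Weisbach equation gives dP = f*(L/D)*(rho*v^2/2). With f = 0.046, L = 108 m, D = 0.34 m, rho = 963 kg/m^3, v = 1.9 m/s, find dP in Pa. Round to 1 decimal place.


dP = f * (L/D) * (rho*v^2/2)
dP = 0.046 * (108/0.34) * (963*1.9^2/2)
L/D = 317.64705882
rho*v^2/2 = 963*3.61/2 = 1738.215
dP = 0.046 * 317.64705882 * 1738.215
dP = 25398.4 Pa


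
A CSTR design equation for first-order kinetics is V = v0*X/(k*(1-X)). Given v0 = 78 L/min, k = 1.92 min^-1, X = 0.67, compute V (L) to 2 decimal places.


V = v0 * X / (k * (1 - X))
V = 78 * 0.67 / (1.92 * (1 - 0.67))
V = 52.26 / (1.92 * 0.33)
V = 52.26 / 0.6336
V = 82.48 L


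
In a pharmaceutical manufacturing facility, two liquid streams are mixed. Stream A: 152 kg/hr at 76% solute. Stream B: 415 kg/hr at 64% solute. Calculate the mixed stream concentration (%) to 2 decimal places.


Mass balance on solute: F1*x1 + F2*x2 = F3*x3
F3 = F1 + F2 = 152 + 415 = 567 kg/hr
x3 = (F1*x1 + F2*x2)/F3
x3 = (152*0.76 + 415*0.64) / 567
x3 = 67.22%


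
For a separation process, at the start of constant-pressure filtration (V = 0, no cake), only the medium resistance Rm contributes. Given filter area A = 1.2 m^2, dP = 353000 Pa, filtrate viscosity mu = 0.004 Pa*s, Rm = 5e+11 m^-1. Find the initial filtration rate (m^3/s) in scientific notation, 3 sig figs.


rate = A * dP / (mu * Rm)
rate = 1.2 * 353000 / (0.004 * 5e+11)
rate = 423600.0 / 2.000e+09
rate = 2.12e-04 m^3/s


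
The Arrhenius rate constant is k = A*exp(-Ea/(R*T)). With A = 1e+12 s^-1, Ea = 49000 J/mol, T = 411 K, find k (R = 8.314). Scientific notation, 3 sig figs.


k = A * exp(-Ea/(R*T))
k = 1e+12 * exp(-49000 / (8.314 * 411))
k = 1e+12 * exp(-14.339838)
k = 5.92e+05


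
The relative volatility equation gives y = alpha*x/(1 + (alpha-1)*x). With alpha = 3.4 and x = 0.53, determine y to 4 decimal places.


y = alpha*x / (1 + (alpha-1)*x)
y = 3.4*0.53 / (1 + (3.4-1)*0.53)
y = 1.802 / (1 + 1.272)
y = 1.802 / 2.272
y = 0.7931


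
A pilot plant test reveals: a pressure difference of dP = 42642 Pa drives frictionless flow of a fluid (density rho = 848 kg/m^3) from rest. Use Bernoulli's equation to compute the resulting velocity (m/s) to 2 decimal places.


v = sqrt(2*dP/rho)
v = sqrt(2*42642/848)
v = sqrt(100.570755)
v = 10.03 m/s


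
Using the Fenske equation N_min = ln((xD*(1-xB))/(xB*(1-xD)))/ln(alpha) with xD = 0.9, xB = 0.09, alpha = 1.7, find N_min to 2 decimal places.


N_min = ln((xD*(1-xB))/(xB*(1-xD))) / ln(alpha)
Numerator inside ln: 0.819 / 0.009 = 91.0
ln(91.0) = 4.51086
ln(alpha) = ln(1.7) = 0.530628
N_min = 4.51086 / 0.530628 = 8.50


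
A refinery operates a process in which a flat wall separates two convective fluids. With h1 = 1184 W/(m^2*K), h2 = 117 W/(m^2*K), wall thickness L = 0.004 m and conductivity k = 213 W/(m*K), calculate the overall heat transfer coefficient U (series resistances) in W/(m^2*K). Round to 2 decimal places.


1/U = 1/h1 + L/k + 1/h2
1/U = 1/1184 + 0.004/213 + 1/117
1/U = 0.0008445946 + 1.87793e-05 + 0.0085470085
1/U = 0.0094103824
U = 106.27 W/(m^2*K)


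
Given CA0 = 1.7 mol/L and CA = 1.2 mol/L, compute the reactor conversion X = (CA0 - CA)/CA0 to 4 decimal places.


X = (CA0 - CA) / CA0
X = (1.7 - 1.2) / 1.7
X = 0.5 / 1.7
X = 0.2941


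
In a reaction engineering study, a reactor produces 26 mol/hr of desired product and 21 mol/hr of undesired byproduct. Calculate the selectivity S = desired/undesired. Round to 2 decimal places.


S = desired product rate / undesired product rate
S = 26 / 21
S = 1.24


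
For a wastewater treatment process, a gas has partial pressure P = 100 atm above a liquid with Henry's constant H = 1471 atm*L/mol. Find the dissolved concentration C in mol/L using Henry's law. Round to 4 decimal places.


C = P / H
C = 100 / 1471
C = 0.0680 mol/L


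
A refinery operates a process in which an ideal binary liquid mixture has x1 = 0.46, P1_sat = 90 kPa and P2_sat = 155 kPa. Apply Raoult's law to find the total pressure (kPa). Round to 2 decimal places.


P = x1*P1_sat + x2*P2_sat
x2 = 1 - x1 = 1 - 0.46 = 0.54
P = 0.46*90 + 0.54*155
P = 41.4 + 83.7
P = 125.10 kPa


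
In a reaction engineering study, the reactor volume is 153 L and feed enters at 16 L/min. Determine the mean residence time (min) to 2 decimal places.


tau = V / v0
tau = 153 / 16
tau = 9.56 min


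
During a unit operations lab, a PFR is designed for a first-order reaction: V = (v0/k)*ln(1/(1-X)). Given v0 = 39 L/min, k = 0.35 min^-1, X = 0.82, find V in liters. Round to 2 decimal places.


V = (v0/k) * ln(1/(1-X))
V = (39/0.35) * ln(1/(1-0.82))
V = 111.428571 * ln(5.555556)
V = 111.428571 * 1.714799
V = 191.08 L


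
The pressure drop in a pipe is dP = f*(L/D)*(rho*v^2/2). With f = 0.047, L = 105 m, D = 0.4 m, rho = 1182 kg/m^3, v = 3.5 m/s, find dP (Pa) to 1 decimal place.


dP = f * (L/D) * (rho*v^2/2)
dP = 0.047 * (105/0.4) * (1182*3.5^2/2)
L/D = 262.5
rho*v^2/2 = 1182*12.25/2 = 7239.75
dP = 0.047 * 262.5 * 7239.75
dP = 89320.4 Pa


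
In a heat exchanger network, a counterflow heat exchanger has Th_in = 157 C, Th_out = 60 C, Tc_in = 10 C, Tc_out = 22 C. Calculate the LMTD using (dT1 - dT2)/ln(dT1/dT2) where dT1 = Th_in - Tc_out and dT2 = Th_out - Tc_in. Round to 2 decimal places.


dT1 = Th_in - Tc_out = 157 - 22 = 135
dT2 = Th_out - Tc_in = 60 - 10 = 50
LMTD = (dT1 - dT2) / ln(dT1/dT2)
LMTD = (135 - 50) / ln(135/50)
LMTD = 85.58 K


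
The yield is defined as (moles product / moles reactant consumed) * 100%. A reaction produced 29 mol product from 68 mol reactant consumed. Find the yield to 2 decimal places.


Yield = (moles product / moles consumed) * 100%
Yield = (29 / 68) * 100
Yield = 0.4265 * 100
Yield = 42.65%


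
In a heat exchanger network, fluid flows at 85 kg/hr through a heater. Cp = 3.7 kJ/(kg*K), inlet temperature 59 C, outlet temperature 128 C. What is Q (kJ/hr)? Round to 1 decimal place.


Q = m_dot * Cp * (T2 - T1)
Q = 85 * 3.7 * (128 - 59)
Q = 85 * 3.7 * 69
Q = 21700.5 kJ/hr


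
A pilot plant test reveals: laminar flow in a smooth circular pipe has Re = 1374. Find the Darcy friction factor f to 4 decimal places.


f = 64 / Re
f = 64 / 1374
f = 0.0466


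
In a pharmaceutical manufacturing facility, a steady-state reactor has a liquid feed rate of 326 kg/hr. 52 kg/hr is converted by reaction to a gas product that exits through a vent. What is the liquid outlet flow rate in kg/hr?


Steady-state mass balance on the main outlet: F_out = F_in - F_removed
F_out = 326 - 52
F_out = 274 kg/hr


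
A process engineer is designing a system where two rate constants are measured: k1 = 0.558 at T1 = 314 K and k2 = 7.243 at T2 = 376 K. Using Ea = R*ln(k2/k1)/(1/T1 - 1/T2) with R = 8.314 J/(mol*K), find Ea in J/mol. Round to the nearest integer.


Ea = R * ln(k2/k1) / (1/T1 - 1/T2)
ln(k2/k1) = ln(7.243/0.558) = 2.5634318
1/T1 - 1/T2 = 1/314 - 1/376 = 0.000525138908
Ea = 8.314 * 2.5634318 / 0.000525138908
Ea = 40584 J/mol


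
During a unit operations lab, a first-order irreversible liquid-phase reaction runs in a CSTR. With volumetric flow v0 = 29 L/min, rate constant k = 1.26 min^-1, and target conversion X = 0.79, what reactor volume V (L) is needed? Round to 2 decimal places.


V = v0 * X / (k * (1 - X))
V = 29 * 0.79 / (1.26 * (1 - 0.79))
V = 22.91 / (1.26 * 0.21)
V = 22.91 / 0.2646
V = 86.58 L


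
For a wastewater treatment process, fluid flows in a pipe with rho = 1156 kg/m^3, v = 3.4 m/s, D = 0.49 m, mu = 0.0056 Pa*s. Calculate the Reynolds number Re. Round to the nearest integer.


Re = rho * v * D / mu
Re = 1156 * 3.4 * 0.49 / 0.0056
Re = 1925.896 / 0.0056
Re = 343910


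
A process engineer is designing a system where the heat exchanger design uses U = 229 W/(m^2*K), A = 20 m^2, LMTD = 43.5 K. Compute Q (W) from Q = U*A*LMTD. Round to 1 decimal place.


Q = U * A * LMTD
Q = 229 * 20 * 43.5
Q = 199230.0 W


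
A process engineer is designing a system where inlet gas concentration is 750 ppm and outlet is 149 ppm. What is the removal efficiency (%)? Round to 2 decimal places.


Efficiency = (G_in - G_out) / G_in * 100%
Efficiency = (750 - 149) / 750 * 100
Efficiency = 601 / 750 * 100
Efficiency = 80.13%


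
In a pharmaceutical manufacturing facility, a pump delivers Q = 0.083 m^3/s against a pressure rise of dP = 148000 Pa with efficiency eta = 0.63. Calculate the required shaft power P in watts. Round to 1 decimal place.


P = Q * dP / eta
P = 0.083 * 148000 / 0.63
P = 12284.0 / 0.63
P = 19498.4 W


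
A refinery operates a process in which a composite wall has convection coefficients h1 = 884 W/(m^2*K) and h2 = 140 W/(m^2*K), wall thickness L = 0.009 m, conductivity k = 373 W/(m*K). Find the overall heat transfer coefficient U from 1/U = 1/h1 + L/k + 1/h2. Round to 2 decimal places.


1/U = 1/h1 + L/k + 1/h2
1/U = 1/884 + 0.009/373 + 1/140
1/U = 0.0011312217 + 2.41287e-05 + 0.0071428571
1/U = 0.0082982075
U = 120.51 W/(m^2*K)


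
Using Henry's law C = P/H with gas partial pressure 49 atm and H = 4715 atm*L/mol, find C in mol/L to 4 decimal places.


C = P / H
C = 49 / 4715
C = 0.0104 mol/L


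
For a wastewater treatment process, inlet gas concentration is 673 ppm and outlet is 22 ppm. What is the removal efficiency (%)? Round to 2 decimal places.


Efficiency = (G_in - G_out) / G_in * 100%
Efficiency = (673 - 22) / 673 * 100
Efficiency = 651 / 673 * 100
Efficiency = 96.73%


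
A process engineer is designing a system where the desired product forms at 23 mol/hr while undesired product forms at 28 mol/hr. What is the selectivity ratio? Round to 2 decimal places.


S = desired product rate / undesired product rate
S = 23 / 28
S = 0.82


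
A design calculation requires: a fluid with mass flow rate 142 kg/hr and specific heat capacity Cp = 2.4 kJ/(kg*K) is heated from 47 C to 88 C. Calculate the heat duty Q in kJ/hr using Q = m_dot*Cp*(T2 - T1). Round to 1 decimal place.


Q = m_dot * Cp * (T2 - T1)
Q = 142 * 2.4 * (88 - 47)
Q = 142 * 2.4 * 41
Q = 13972.8 kJ/hr


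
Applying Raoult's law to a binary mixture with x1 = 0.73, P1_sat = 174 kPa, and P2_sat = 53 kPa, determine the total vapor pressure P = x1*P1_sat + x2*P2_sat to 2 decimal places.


P = x1*P1_sat + x2*P2_sat
x2 = 1 - x1 = 1 - 0.73 = 0.27
P = 0.73*174 + 0.27*53
P = 127.02 + 14.31
P = 141.33 kPa


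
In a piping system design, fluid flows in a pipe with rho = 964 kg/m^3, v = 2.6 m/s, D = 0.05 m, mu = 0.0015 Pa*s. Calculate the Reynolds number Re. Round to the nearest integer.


Re = rho * v * D / mu
Re = 964 * 2.6 * 0.05 / 0.0015
Re = 125.32 / 0.0015
Re = 83547


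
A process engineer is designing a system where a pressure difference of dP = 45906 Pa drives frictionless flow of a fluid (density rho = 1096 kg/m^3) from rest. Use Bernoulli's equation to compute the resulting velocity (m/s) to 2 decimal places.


v = sqrt(2*dP/rho)
v = sqrt(2*45906/1096)
v = sqrt(83.770073)
v = 9.15 m/s


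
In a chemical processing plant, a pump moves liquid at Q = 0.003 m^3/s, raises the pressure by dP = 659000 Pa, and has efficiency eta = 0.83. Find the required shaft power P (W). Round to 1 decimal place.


P = Q * dP / eta
P = 0.003 * 659000 / 0.83
P = 1977.0 / 0.83
P = 2381.9 W


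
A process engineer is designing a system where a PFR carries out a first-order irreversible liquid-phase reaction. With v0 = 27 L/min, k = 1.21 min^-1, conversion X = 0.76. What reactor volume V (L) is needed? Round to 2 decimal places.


V = (v0/k) * ln(1/(1-X))
V = (27/1.21) * ln(1/(1-0.76))
V = 22.31405 * ln(4.166667)
V = 22.31405 * 1.427116
V = 31.84 L


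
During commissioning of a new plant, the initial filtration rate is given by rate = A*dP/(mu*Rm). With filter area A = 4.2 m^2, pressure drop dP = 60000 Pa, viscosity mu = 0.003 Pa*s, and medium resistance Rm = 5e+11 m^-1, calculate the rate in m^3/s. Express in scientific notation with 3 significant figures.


rate = A * dP / (mu * Rm)
rate = 4.2 * 60000 / (0.003 * 5e+11)
rate = 252000.0 / 1.500e+09
rate = 1.68e-04 m^3/s


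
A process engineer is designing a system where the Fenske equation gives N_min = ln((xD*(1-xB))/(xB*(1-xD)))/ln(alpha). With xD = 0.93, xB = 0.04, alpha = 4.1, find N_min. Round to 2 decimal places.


N_min = ln((xD*(1-xB))/(xB*(1-xD))) / ln(alpha)
Numerator inside ln: 0.8928 / 0.0028 = 318.857143
ln(318.857143) = 5.764743
ln(alpha) = ln(4.1) = 1.410987
N_min = 5.764743 / 1.410987 = 4.09


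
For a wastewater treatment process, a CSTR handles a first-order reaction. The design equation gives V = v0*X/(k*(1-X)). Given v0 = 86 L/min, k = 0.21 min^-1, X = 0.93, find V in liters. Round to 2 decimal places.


V = v0 * X / (k * (1 - X))
V = 86 * 0.93 / (0.21 * (1 - 0.93))
V = 79.98 / (0.21 * 0.07)
V = 79.98 / 0.0147
V = 5440.82 L


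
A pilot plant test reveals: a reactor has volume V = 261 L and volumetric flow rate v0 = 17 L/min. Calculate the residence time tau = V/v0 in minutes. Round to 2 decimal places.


tau = V / v0
tau = 261 / 17
tau = 15.35 min


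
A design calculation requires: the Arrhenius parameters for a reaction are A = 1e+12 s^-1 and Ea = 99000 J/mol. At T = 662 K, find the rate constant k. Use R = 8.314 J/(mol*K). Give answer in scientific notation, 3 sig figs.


k = A * exp(-Ea/(R*T))
k = 1e+12 * exp(-99000 / (8.314 * 662))
k = 1e+12 * exp(-17.98735)
k = 1.54e+04


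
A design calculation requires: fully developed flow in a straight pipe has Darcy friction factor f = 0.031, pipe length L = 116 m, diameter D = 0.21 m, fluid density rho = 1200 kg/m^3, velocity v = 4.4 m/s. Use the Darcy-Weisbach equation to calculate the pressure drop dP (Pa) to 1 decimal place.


dP = f * (L/D) * (rho*v^2/2)
dP = 0.031 * (116/0.21) * (1200*4.4^2/2)
L/D = 552.38095238
rho*v^2/2 = 1200*19.36/2 = 11616.0
dP = 0.031 * 552.38095238 * 11616.0
dP = 198910.2 Pa


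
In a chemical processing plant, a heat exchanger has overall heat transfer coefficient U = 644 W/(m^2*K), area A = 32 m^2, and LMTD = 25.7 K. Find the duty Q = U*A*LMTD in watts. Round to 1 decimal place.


Q = U * A * LMTD
Q = 644 * 32 * 25.7
Q = 529625.6 W


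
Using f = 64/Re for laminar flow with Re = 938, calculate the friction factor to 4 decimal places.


f = 64 / Re
f = 64 / 938
f = 0.0682


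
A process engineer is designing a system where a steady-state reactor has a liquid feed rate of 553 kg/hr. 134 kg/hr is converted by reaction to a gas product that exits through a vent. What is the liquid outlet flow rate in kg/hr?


Steady-state mass balance on the main outlet: F_out = F_in - F_removed
F_out = 553 - 134
F_out = 419 kg/hr


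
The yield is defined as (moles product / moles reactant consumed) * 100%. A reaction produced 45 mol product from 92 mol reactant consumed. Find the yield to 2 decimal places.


Yield = (moles product / moles consumed) * 100%
Yield = (45 / 92) * 100
Yield = 0.4891 * 100
Yield = 48.91%


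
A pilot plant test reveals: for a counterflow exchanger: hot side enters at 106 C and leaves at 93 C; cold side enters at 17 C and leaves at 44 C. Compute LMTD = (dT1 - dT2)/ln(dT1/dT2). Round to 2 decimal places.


dT1 = Th_in - Tc_out = 106 - 44 = 62
dT2 = Th_out - Tc_in = 93 - 17 = 76
LMTD = (dT1 - dT2) / ln(dT1/dT2)
LMTD = (62 - 76) / ln(62/76)
LMTD = 68.76 K


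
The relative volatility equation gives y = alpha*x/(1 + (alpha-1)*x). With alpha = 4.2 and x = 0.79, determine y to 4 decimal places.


y = alpha*x / (1 + (alpha-1)*x)
y = 4.2*0.79 / (1 + (4.2-1)*0.79)
y = 3.318 / (1 + 2.528)
y = 3.318 / 3.528
y = 0.9405


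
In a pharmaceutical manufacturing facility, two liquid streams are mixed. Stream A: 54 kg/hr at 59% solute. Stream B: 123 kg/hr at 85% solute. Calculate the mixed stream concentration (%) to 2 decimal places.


Mass balance on solute: F1*x1 + F2*x2 = F3*x3
F3 = F1 + F2 = 54 + 123 = 177 kg/hr
x3 = (F1*x1 + F2*x2)/F3
x3 = (54*0.59 + 123*0.85) / 177
x3 = 77.07%


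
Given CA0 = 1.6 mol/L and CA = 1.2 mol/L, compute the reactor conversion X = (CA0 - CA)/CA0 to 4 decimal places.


X = (CA0 - CA) / CA0
X = (1.6 - 1.2) / 1.6
X = 0.4 / 1.6
X = 0.2500


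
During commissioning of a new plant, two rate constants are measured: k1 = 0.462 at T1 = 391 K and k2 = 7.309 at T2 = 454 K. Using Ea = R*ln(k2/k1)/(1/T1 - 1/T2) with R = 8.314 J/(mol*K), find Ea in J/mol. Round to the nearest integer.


Ea = R * ln(k2/k1) / (1/T1 - 1/T2)
ln(k2/k1) = ln(7.309/0.462) = 2.7612969
1/T1 - 1/T2 = 1/391 - 1/454 = 0.000354901585
Ea = 8.314 * 2.7612969 / 0.000354901585
Ea = 64687 J/mol


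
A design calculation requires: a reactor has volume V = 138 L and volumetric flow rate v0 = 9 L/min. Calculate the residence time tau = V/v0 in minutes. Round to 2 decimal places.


tau = V / v0
tau = 138 / 9
tau = 15.33 min


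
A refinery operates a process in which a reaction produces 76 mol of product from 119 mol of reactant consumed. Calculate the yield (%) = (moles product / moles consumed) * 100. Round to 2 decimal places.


Yield = (moles product / moles consumed) * 100%
Yield = (76 / 119) * 100
Yield = 0.6387 * 100
Yield = 63.87%


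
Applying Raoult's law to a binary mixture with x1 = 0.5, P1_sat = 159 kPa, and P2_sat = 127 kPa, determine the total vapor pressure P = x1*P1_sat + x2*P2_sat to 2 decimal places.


P = x1*P1_sat + x2*P2_sat
x2 = 1 - x1 = 1 - 0.5 = 0.5
P = 0.5*159 + 0.5*127
P = 79.5 + 63.5
P = 143.00 kPa


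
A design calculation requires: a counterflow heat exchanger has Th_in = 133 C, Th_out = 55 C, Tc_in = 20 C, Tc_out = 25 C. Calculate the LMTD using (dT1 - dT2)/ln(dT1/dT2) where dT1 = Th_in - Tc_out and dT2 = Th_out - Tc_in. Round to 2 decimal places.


dT1 = Th_in - Tc_out = 133 - 25 = 108
dT2 = Th_out - Tc_in = 55 - 20 = 35
LMTD = (dT1 - dT2) / ln(dT1/dT2)
LMTD = (108 - 35) / ln(108/35)
LMTD = 64.79 K


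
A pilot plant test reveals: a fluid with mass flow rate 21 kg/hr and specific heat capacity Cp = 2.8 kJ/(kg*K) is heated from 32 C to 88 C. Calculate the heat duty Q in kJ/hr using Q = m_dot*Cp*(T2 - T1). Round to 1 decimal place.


Q = m_dot * Cp * (T2 - T1)
Q = 21 * 2.8 * (88 - 32)
Q = 21 * 2.8 * 56
Q = 3292.8 kJ/hr


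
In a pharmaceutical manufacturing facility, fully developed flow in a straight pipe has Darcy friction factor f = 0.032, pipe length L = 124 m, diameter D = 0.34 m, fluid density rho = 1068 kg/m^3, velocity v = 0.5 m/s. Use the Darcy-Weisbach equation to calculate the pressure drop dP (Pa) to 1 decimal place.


dP = f * (L/D) * (rho*v^2/2)
dP = 0.032 * (124/0.34) * (1068*0.5^2/2)
L/D = 364.70588235
rho*v^2/2 = 1068*0.25/2 = 133.5
dP = 0.032 * 364.70588235 * 133.5
dP = 1558.0 Pa


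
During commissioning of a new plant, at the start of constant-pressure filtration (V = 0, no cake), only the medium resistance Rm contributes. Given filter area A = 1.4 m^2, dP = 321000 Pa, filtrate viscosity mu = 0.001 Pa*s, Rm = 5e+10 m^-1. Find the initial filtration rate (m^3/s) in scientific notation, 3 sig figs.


rate = A * dP / (mu * Rm)
rate = 1.4 * 321000 / (0.001 * 5e+10)
rate = 449400.0 / 5.000e+07
rate = 8.99e-03 m^3/s


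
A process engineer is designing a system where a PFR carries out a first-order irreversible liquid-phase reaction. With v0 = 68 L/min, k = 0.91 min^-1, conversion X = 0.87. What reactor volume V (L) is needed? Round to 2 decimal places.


V = (v0/k) * ln(1/(1-X))
V = (68/0.91) * ln(1/(1-0.87))
V = 74.725275 * ln(7.692308)
V = 74.725275 * 2.040221
V = 152.46 L


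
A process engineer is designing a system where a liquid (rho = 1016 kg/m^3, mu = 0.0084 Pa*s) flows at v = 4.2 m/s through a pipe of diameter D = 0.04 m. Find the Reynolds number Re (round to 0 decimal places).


Re = rho * v * D / mu
Re = 1016 * 4.2 * 0.04 / 0.0084
Re = 170.688 / 0.0084
Re = 20320


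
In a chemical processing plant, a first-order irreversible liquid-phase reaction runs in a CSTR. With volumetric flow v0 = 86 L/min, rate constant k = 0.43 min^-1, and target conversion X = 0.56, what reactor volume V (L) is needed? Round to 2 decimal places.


V = v0 * X / (k * (1 - X))
V = 86 * 0.56 / (0.43 * (1 - 0.56))
V = 48.16 / (0.43 * 0.44)
V = 48.16 / 0.1892
V = 254.55 L


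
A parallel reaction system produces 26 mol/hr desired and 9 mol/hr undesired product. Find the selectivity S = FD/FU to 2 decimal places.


S = desired product rate / undesired product rate
S = 26 / 9
S = 2.89


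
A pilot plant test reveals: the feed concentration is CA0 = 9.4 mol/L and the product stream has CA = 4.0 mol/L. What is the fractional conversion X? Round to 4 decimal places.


X = (CA0 - CA) / CA0
X = (9.4 - 4.0) / 9.4
X = 5.4 / 9.4
X = 0.5745


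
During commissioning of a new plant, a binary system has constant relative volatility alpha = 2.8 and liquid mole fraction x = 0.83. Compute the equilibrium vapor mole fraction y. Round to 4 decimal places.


y = alpha*x / (1 + (alpha-1)*x)
y = 2.8*0.83 / (1 + (2.8-1)*0.83)
y = 2.324 / (1 + 1.494)
y = 2.324 / 2.494
y = 0.9318


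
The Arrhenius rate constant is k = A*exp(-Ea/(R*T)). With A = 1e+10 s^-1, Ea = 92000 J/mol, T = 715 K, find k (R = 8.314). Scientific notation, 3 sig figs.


k = A * exp(-Ea/(R*T))
k = 1e+10 * exp(-92000 / (8.314 * 715))
k = 1e+10 * exp(-15.476465)
k = 1.90e+03


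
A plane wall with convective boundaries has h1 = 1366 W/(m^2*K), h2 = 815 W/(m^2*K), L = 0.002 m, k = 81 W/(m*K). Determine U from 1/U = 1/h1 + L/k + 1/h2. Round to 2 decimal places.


1/U = 1/h1 + L/k + 1/h2
1/U = 1/1366 + 0.002/81 + 1/815
1/U = 0.0007320644 + 2.46914e-05 + 0.0012269939
1/U = 0.0019837497
U = 504.10 W/(m^2*K)


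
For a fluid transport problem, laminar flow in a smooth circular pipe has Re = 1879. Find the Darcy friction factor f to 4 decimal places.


f = 64 / Re
f = 64 / 1879
f = 0.0341


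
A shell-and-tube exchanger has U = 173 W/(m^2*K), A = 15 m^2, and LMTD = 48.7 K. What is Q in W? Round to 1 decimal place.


Q = U * A * LMTD
Q = 173 * 15 * 48.7
Q = 126376.5 W


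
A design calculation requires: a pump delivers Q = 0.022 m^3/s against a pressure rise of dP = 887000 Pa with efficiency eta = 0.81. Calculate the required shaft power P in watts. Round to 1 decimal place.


P = Q * dP / eta
P = 0.022 * 887000 / 0.81
P = 19514.0 / 0.81
P = 24091.4 W


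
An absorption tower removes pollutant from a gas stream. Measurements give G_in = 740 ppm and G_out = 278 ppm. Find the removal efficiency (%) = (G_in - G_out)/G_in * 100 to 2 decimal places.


Efficiency = (G_in - G_out) / G_in * 100%
Efficiency = (740 - 278) / 740 * 100
Efficiency = 462 / 740 * 100
Efficiency = 62.43%


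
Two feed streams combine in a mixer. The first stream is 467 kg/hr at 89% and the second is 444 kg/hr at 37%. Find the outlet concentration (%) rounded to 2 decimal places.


Mass balance on solute: F1*x1 + F2*x2 = F3*x3
F3 = F1 + F2 = 467 + 444 = 911 kg/hr
x3 = (F1*x1 + F2*x2)/F3
x3 = (467*0.89 + 444*0.37) / 911
x3 = 63.66%


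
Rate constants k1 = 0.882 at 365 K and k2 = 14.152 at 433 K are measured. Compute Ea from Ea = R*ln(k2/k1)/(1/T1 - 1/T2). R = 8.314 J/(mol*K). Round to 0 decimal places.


Ea = R * ln(k2/k1) / (1/T1 - 1/T2)
ln(k2/k1) = ln(14.152/0.882) = 2.7754192
1/T1 - 1/T2 = 1/365 - 1/433 = 0.000430257205
Ea = 8.314 * 2.7754192 / 0.000430257205
Ea = 53630 J/mol


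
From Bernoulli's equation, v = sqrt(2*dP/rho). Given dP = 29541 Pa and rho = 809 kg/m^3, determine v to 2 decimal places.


v = sqrt(2*dP/rho)
v = sqrt(2*29541/809)
v = sqrt(73.030902)
v = 8.55 m/s


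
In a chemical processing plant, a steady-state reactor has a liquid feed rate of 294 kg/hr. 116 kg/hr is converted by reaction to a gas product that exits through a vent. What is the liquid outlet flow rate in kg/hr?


Steady-state mass balance on the main outlet: F_out = F_in - F_removed
F_out = 294 - 116
F_out = 178 kg/hr


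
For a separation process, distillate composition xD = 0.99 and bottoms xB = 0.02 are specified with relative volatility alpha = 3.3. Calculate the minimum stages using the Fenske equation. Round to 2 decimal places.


N_min = ln((xD*(1-xB))/(xB*(1-xD))) / ln(alpha)
Numerator inside ln: 0.9702 / 0.0002 = 4851.0
ln(4851.0) = 8.48694
ln(alpha) = ln(3.3) = 1.193922
N_min = 8.48694 / 1.193922 = 7.11


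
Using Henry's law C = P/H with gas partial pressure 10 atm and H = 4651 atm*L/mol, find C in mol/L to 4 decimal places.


C = P / H
C = 10 / 4651
C = 0.0022 mol/L


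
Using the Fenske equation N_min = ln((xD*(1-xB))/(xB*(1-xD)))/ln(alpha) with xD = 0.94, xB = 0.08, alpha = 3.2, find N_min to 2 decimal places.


N_min = ln((xD*(1-xB))/(xB*(1-xD))) / ln(alpha)
Numerator inside ln: 0.8648 / 0.0048 = 180.166667
ln(180.166667) = 5.193882
ln(alpha) = ln(3.2) = 1.163151
N_min = 5.193882 / 1.163151 = 4.47


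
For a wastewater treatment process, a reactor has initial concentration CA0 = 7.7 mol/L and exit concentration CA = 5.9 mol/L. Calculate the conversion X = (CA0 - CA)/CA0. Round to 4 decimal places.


X = (CA0 - CA) / CA0
X = (7.7 - 5.9) / 7.7
X = 1.8 / 7.7
X = 0.2338


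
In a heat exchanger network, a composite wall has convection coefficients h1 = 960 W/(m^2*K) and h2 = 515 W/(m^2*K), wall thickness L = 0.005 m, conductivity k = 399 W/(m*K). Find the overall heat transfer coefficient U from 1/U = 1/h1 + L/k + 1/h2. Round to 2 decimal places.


1/U = 1/h1 + L/k + 1/h2
1/U = 1/960 + 0.005/399 + 1/515
1/U = 0.0010416667 + 1.25313e-05 + 0.0019417476
1/U = 0.0029959456
U = 333.78 W/(m^2*K)


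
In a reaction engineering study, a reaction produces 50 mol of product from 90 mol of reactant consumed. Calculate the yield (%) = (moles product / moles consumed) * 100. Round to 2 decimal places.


Yield = (moles product / moles consumed) * 100%
Yield = (50 / 90) * 100
Yield = 0.5556 * 100
Yield = 55.56%


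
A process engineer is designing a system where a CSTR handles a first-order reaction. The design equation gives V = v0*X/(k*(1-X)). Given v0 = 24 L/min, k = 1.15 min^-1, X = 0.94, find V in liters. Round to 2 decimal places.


V = v0 * X / (k * (1 - X))
V = 24 * 0.94 / (1.15 * (1 - 0.94))
V = 22.56 / (1.15 * 0.06)
V = 22.56 / 0.069
V = 326.96 L


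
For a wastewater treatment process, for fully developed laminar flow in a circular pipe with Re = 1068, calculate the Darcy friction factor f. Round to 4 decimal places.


f = 64 / Re
f = 64 / 1068
f = 0.0599


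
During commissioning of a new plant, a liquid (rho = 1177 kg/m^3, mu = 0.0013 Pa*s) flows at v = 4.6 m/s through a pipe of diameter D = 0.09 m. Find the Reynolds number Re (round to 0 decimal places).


Re = rho * v * D / mu
Re = 1177 * 4.6 * 0.09 / 0.0013
Re = 487.278 / 0.0013
Re = 374829


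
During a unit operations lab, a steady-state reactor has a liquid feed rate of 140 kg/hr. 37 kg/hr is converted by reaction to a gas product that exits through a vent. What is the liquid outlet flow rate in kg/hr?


Steady-state mass balance on the main outlet: F_out = F_in - F_removed
F_out = 140 - 37
F_out = 103 kg/hr


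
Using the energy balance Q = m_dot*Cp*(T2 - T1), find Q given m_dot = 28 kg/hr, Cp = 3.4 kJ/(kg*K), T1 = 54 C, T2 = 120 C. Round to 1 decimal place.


Q = m_dot * Cp * (T2 - T1)
Q = 28 * 3.4 * (120 - 54)
Q = 28 * 3.4 * 66
Q = 6283.2 kJ/hr


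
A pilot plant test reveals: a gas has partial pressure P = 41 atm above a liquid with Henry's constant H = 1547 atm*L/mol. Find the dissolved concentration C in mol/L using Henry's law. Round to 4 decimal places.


C = P / H
C = 41 / 1547
C = 0.0265 mol/L


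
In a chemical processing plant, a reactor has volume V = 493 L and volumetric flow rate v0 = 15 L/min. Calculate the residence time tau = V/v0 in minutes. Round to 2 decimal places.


tau = V / v0
tau = 493 / 15
tau = 32.87 min


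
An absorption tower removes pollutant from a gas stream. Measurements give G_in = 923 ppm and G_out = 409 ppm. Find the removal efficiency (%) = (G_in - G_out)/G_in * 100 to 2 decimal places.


Efficiency = (G_in - G_out) / G_in * 100%
Efficiency = (923 - 409) / 923 * 100
Efficiency = 514 / 923 * 100
Efficiency = 55.69%


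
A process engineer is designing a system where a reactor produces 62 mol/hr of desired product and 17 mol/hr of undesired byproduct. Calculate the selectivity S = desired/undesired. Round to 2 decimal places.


S = desired product rate / undesired product rate
S = 62 / 17
S = 3.65


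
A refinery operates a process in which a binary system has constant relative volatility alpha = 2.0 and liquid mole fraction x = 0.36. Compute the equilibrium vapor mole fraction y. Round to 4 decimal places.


y = alpha*x / (1 + (alpha-1)*x)
y = 2.0*0.36 / (1 + (2.0-1)*0.36)
y = 0.72 / (1 + 0.36)
y = 0.72 / 1.36
y = 0.5294


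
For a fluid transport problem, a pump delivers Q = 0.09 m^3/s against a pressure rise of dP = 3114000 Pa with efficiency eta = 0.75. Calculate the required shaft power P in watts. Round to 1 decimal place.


P = Q * dP / eta
P = 0.09 * 3114000 / 0.75
P = 280260.0 / 0.75
P = 373680.0 W


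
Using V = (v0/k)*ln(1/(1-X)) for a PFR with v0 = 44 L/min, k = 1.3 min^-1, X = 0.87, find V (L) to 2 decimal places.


V = (v0/k) * ln(1/(1-X))
V = (44/1.3) * ln(1/(1-0.87))
V = 33.846154 * ln(7.692308)
V = 33.846154 * 2.040221
V = 69.05 L


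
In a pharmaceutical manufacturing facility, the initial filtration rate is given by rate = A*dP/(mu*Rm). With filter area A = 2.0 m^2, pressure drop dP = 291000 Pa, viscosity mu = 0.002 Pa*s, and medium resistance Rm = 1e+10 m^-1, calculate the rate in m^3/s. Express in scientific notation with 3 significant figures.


rate = A * dP / (mu * Rm)
rate = 2.0 * 291000 / (0.002 * 1e+10)
rate = 582000.0 / 2.000e+07
rate = 2.91e-02 m^3/s


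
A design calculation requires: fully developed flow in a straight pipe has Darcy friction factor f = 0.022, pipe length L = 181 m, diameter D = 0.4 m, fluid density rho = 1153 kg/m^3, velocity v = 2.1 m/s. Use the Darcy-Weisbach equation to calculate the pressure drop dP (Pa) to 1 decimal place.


dP = f * (L/D) * (rho*v^2/2)
dP = 0.022 * (181/0.4) * (1153*2.1^2/2)
L/D = 452.5
rho*v^2/2 = 1153*4.41/2 = 2542.365
dP = 0.022 * 452.5 * 2542.365
dP = 25309.2 Pa


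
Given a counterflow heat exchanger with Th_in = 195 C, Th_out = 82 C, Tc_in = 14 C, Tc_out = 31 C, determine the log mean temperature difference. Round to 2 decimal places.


dT1 = Th_in - Tc_out = 195 - 31 = 164
dT2 = Th_out - Tc_in = 82 - 14 = 68
LMTD = (dT1 - dT2) / ln(dT1/dT2)
LMTD = (164 - 68) / ln(164/68)
LMTD = 109.05 K


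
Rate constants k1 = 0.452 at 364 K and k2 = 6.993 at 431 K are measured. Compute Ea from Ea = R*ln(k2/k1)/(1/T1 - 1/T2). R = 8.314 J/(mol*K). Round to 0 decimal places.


Ea = R * ln(k2/k1) / (1/T1 - 1/T2)
ln(k2/k1) = ln(6.993/0.452) = 2.7389827
1/T1 - 1/T2 = 1/364 - 1/431 = 0.000427067132
Ea = 8.314 * 2.7389827 / 0.000427067132
Ea = 53322 J/mol


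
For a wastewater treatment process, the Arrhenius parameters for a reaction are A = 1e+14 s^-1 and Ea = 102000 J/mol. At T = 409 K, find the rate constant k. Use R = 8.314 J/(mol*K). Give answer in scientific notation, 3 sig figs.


k = A * exp(-Ea/(R*T))
k = 1e+14 * exp(-102000 / (8.314 * 409))
k = 1e+14 * exp(-29.996242)
k = 9.39e+00


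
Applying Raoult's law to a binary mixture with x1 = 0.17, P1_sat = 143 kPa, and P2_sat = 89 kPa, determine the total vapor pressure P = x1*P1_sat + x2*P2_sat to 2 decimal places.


P = x1*P1_sat + x2*P2_sat
x2 = 1 - x1 = 1 - 0.17 = 0.83
P = 0.17*143 + 0.83*89
P = 24.31 + 73.87
P = 98.18 kPa


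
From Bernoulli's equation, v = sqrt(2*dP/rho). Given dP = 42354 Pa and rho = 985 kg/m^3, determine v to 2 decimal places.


v = sqrt(2*dP/rho)
v = sqrt(2*42354/985)
v = sqrt(85.99797)
v = 9.27 m/s


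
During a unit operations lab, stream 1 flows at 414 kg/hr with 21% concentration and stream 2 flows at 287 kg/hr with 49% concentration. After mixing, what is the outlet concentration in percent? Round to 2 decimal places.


Mass balance on solute: F1*x1 + F2*x2 = F3*x3
F3 = F1 + F2 = 414 + 287 = 701 kg/hr
x3 = (F1*x1 + F2*x2)/F3
x3 = (414*0.21 + 287*0.49) / 701
x3 = 32.46%


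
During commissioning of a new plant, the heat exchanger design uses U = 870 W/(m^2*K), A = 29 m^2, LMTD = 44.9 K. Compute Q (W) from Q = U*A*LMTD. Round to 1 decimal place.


Q = U * A * LMTD
Q = 870 * 29 * 44.9
Q = 1132827.0 W


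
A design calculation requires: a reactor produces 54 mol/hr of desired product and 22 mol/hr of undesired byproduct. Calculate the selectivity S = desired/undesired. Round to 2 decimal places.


S = desired product rate / undesired product rate
S = 54 / 22
S = 2.45


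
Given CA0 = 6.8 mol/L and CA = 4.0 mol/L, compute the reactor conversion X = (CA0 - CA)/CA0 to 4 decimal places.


X = (CA0 - CA) / CA0
X = (6.8 - 4.0) / 6.8
X = 2.8 / 6.8
X = 0.4118


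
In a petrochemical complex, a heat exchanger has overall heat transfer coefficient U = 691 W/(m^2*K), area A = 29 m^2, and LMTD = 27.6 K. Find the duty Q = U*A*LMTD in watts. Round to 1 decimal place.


Q = U * A * LMTD
Q = 691 * 29 * 27.6
Q = 553076.4 W


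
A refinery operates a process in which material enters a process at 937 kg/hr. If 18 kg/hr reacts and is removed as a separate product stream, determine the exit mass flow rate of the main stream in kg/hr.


Steady-state mass balance on the main outlet: F_out = F_in - F_removed
F_out = 937 - 18
F_out = 919 kg/hr
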